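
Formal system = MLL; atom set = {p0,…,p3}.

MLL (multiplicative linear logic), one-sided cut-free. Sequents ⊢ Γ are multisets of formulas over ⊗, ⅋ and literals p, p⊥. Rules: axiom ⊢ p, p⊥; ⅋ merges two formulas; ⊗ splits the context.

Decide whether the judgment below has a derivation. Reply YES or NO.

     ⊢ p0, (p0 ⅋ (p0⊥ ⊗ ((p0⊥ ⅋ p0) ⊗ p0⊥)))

Proof tree:
[⅋]  ⊢ p0, (p0 ⅋ (p0⊥ ⊗ ((p0⊥ ⅋ p0) ⊗ p0⊥)))
  [⊗]  ⊢ p0, p0, (p0⊥ ⊗ ((p0⊥ ⅋ p0) ⊗ p0⊥))
    [Ax]  ⊢ p0, p0⊥
    [⊗]  ⊢ p0, ((p0⊥ ⅋ p0) ⊗ p0⊥)
      [⅋]  ⊢ (p0⊥ ⅋ p0)
        [Ax]  ⊢ p0, p0⊥
      [Ax]  ⊢ p0, p0⊥

Result: YES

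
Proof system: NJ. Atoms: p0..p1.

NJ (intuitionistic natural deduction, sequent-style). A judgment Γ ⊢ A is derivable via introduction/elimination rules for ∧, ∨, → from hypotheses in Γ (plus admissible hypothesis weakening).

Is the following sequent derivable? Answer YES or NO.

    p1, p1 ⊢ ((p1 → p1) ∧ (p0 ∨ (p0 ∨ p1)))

Proof tree:
[Wk] p1, p1 ⊢ ((p1 → p1) ∧ (p0 ∨ (p0 ∨ p1)))
  [∧I] p1 ⊢ ((p1 → p1) ∧ (p0 ∨ (p0 ∨ p1)))
    [Wk] p1 ⊢ (p1 → p1)
      [→I]  ⊢ (p1 → p1)
        [Ax] p1 ⊢ p1
    [∨I₂] p1 ⊢ (p0 ∨ (p0 ∨ p1))
      [∨I₂] p1 ⊢ (p0 ∨ p1)
        [Ax] p1 ⊢ p1

Result: YES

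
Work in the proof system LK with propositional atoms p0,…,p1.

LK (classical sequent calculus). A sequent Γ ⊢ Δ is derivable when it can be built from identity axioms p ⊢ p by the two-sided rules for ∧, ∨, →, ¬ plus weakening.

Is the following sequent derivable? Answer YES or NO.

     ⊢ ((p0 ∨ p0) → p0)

Derivation trace:
[→R]  ⊢ ((p0 ∨ p0) → p0)
  [∨L] (p0 ∨ p0) ⊢ p0
    [WR] p0 ⊢ p0, p0
      [Ax] p0 ⊢ p0
    [Ax] p0 ⊢ p0

Result: YES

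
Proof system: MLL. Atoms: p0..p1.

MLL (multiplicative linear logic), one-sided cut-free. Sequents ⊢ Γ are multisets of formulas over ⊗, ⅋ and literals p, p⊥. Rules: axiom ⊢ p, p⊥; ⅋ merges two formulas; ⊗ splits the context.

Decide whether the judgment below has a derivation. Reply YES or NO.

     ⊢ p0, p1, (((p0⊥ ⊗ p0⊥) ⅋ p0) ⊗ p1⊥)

Derivation trace:
[⊗]  ⊢ p0, p1, (((p0⊥ ⊗ p0⊥) ⅋ p0) ⊗ p1⊥)
  [⅋]  ⊢ p0, ((p0⊥ ⊗ p0⊥) ⅋ p0)
    [⊗]  ⊢ p0, p0, (p0⊥ ⊗ p0⊥)
      [Ax]  ⊢ p0, p0⊥
      [Ax]  ⊢ p0, p0⊥
  [Ax]  ⊢ p1, p1⊥

Result: YES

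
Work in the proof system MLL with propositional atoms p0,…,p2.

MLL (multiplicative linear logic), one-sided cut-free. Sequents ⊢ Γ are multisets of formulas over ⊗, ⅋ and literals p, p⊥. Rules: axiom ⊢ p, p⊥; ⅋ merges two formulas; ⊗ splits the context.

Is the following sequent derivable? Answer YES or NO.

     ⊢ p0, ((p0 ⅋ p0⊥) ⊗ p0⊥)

Derivation (root first):
[⊗]  ⊢ p0, ((p0 ⅋ p0⊥) ⊗ p0⊥)
  [⅋]  ⊢ (p0 ⅋ p0⊥)
    [Ax]  ⊢ p0, p0⊥
  [Ax]  ⊢ p0, p0⊥

Result: YES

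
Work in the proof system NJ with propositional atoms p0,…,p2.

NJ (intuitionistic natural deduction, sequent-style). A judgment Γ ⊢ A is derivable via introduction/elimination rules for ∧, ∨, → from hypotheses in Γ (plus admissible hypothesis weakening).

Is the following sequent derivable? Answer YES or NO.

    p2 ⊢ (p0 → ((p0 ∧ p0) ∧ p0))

Derivation trace:
[Wk] p2 ⊢ (p0 → ((p0 ∧ p0) ∧ p0))
  [→I]  ⊢ (p0 → ((p0 ∧ p0) ∧ p0))
    [∧I] p0 ⊢ ((p0 ∧ p0) ∧ p0)
      [∧I] p0 ⊢ (p0 ∧ p0)
        [Ax] p0 ⊢ p0
        [Ax] p0 ⊢ p0
      [Ax] p0 ⊢ p0

Result: YES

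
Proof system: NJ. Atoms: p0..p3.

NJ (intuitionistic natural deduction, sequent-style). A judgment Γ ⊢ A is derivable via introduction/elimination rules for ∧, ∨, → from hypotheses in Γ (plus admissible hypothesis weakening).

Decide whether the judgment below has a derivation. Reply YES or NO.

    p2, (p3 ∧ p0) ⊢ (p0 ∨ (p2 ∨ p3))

Derivation (root first):
[∨I₂] p2, (p3 ∧ p0) ⊢ (p0 ∨ (p2 ∨ p3))
  [Wk] p2, (p3 ∧ p0) ⊢ (p2 ∨ p3)
    [∨I₁] p2 ⊢ (p2 ∨ p3)
      [Ax] p2 ⊢ p2

Result: YES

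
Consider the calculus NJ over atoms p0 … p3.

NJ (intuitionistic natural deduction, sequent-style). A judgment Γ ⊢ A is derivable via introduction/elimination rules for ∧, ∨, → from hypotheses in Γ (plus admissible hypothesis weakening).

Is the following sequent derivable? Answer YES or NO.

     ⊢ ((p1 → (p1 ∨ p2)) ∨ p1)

Derivation (root first):
[∨I₁]  ⊢ ((p1 → (p1 ∨ p2)) ∨ p1)
  [→I]  ⊢ (p1 → (p1 ∨ p2))
    [∨I₁] p1 ⊢ (p1 ∨ p2)
      [Ax] p1 ⊢ p1

Result: YES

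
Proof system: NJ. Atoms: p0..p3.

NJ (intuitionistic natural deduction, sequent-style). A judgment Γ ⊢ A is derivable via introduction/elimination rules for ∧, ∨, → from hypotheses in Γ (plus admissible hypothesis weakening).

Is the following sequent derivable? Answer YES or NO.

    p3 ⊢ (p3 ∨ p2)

Proof tree:
[→E] p3 ⊢ (p3 ∨ p2)
  [→I]  ⊢ (p3 → (p3 ∨ p2))
    [∨I₁] p3 ⊢ (p3 ∨ p2)
      [Ax] p3 ⊢ p3
  [Ax] p3 ⊢ p3

Result: YES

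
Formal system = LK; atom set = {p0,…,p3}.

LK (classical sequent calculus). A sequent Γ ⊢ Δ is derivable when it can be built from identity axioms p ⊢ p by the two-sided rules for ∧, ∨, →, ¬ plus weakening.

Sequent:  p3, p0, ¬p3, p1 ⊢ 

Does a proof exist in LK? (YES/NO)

Derivation (root first):
[WL] p3, p0, ¬p3, p1 ⊢ 
  [¬L] p3, p0, ¬p3 ⊢ 
    [WL] p3, p0 ⊢ p3
      [Ax] p3 ⊢ p3

Result: YES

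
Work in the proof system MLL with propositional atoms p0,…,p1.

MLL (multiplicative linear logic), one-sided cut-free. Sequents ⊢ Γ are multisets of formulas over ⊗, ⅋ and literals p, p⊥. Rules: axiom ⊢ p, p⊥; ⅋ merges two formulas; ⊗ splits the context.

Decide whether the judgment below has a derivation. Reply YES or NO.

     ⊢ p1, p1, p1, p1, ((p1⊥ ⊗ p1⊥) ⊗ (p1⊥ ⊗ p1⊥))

Proof tree:
[⊗]  ⊢ p1, p1, p1, p1, ((p1⊥ ⊗ p1⊥) ⊗ (p1⊥ ⊗ p1⊥))
  [⊗]  ⊢ p1, p1, (p1⊥ ⊗ p1⊥)
    [Ax]  ⊢ p1, p1⊥
    [Ax]  ⊢ p1, p1⊥
  [⊗]  ⊢ p1, p1, (p1⊥ ⊗ p1⊥)
    [Ax]  ⊢ p1, p1⊥
    [Ax]  ⊢ p1, p1⊥

Result: YES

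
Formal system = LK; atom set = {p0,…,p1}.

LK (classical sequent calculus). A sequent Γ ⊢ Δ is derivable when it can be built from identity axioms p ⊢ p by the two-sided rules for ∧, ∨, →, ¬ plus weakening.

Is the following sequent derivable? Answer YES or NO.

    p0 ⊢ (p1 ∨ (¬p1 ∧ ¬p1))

Proof tree:
[∨R] p0 ⊢ (p1 ∨ (¬p1 ∧ ¬p1))
  [∧R] p0 ⊢ p1, (¬p1 ∧ ¬p1)
    [WL] p0 ⊢ p1, ¬p1
      [¬R]  ⊢ p1, ¬p1
        [Ax] p1 ⊢ p1
    [¬R]  ⊢ p1, ¬p1
      [Ax] p1 ⊢ p1

Result: YES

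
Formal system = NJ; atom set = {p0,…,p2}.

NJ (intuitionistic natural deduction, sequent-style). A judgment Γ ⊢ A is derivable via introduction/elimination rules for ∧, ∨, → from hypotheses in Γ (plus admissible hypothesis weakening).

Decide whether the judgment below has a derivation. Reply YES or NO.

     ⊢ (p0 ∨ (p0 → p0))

Derivation trace:
[∨I₂]  ⊢ (p0 ∨ (p0 → p0))
  [→I]  ⊢ (p0 → p0)
    [Ax] p0 ⊢ p0

Result: YES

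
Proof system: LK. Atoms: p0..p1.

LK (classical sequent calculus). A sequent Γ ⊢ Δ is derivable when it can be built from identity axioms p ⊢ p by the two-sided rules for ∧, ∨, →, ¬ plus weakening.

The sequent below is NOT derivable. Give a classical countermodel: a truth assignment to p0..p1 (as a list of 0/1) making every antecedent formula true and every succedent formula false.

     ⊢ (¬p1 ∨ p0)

Truth-table refutation:
  v=00: Γ:[] Δ:[(¬p1 ∨ p0)=T] refutes=False
  v=01: Γ:[] Δ:[(¬p1 ∨ p0)=F] refutes=True  ← countermodel

Result: [0, 1]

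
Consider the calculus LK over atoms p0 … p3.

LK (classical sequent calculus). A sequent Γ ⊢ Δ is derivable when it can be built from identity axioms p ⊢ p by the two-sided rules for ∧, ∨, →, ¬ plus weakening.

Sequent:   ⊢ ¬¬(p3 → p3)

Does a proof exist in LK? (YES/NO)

Proof tree:
[¬R]  ⊢ ¬¬(p3 → p3)
  [¬L] ¬(p3 → p3) ⊢ 
    [→R]  ⊢ (p3 → p3)
      [Ax] p3 ⊢ p3

Result: YES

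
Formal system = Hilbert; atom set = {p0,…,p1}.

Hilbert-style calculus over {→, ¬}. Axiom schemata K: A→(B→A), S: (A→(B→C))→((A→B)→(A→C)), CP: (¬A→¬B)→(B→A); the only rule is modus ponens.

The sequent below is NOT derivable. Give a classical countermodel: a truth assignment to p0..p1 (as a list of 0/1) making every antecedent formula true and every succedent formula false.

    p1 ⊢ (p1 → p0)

Truth-table refutation:
  v=00: Γ:[p1=F] Δ:[(p1 → p0)=T] refutes=False
  v=01: Γ:[p1=T] Δ:[(p1 → p0)=F] refutes=True  ← countermodel

Result: [0, 1]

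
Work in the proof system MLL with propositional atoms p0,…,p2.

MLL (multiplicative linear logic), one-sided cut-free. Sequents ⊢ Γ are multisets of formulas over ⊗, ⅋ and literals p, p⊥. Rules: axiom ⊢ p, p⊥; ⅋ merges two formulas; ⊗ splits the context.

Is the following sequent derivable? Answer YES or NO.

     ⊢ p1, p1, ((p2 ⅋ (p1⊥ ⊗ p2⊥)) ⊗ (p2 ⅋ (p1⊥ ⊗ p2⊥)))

Derivation (root first):
[⊗]  ⊢ p1, p1, ((p2 ⅋ (p1⊥ ⊗ p2⊥)) ⊗ (p2 ⅋ (p1⊥ ⊗ p2⊥)))
  [⅋]  ⊢ p1, (p2 ⅋ (p1⊥ ⊗ p2⊥))
    [⊗]  ⊢ p1, p2, (p1⊥ ⊗ p2⊥)
      [Ax]  ⊢ p1, p1⊥
      [Ax]  ⊢ p2, p2⊥
  [⅋]  ⊢ p1, (p2 ⅋ (p1⊥ ⊗ p2⊥))
    [⊗]  ⊢ p1, p2, (p1⊥ ⊗ p2⊥)
      [Ax]  ⊢ p1, p1⊥
      [Ax]  ⊢ p2, p2⊥

Result: YES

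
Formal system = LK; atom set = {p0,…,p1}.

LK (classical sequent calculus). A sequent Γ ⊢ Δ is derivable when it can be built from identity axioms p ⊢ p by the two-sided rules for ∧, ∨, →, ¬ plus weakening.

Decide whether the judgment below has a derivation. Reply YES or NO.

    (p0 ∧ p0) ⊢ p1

Enumerate valuations to refute Γ ⊢ Δ:
  v=00: Γ:[(p0 ∧ p0)=F] Δ:[p1=F] refutes=False
  v=01: Γ:[(p0 ∧ p0)=F] Δ:[p1=T] refutes=False
  v=10: Γ:[(p0 ∧ p0)=T] Δ:[p1=F] refutes=True  ← countermodel

Result: NO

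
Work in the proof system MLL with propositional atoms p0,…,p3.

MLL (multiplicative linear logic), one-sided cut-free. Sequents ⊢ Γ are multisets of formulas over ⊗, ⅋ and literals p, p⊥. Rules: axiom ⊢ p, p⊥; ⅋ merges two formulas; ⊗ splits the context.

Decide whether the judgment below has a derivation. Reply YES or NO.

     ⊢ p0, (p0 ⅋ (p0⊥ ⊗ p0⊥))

Derivation (root first):
[⅋]  ⊢ p0, (p0 ⅋ (p0⊥ ⊗ p0⊥))
  [⊗]  ⊢ p0, p0, (p0⊥ ⊗ p0⊥)
    [Ax]  ⊢ p0, p0⊥
    [Ax]  ⊢ p0, p0⊥

Result: YES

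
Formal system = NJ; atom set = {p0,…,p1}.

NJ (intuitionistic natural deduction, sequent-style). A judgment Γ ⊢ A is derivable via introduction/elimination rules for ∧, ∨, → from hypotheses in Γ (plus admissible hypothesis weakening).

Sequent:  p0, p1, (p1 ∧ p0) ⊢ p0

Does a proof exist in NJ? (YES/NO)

Derivation (root first):
[Wk] p0, p1, (p1 ∧ p0) ⊢ p0
  [Wk] p0, p1 ⊢ p0
    [Ax] p0 ⊢ p0

Result: YES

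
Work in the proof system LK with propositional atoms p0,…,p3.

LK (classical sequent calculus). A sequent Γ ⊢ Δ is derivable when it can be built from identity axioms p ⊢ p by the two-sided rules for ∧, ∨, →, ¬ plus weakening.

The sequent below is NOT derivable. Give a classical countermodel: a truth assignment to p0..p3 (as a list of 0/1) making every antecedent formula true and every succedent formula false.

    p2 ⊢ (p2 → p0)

Truth-table refutation:
  v=0000: Γ:[p2=F] Δ:[(p2 → p0)=T] refutes=False
  v=0001: Γ:[p2=F] Δ:[(p2 → p0)=T] refutes=False
  v=0010: Γ:[p2=T] Δ:[(p2 → p0)=F] refutes=True  ← countermodel

Result: [0, 0, 1, 0]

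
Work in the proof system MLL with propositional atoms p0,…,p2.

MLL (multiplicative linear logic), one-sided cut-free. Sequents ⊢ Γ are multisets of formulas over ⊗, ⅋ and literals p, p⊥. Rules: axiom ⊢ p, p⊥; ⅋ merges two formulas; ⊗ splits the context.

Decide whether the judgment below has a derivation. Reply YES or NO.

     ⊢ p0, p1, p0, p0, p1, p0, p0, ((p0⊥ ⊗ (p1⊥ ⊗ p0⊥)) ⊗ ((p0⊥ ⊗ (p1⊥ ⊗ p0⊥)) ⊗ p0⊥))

Derivation (root first):
[⊗]  ⊢ p0, p1, p0, p0, p1, p0, p0, ((p0⊥ ⊗ (p1⊥ ⊗ p0⊥)) ⊗ ((p0⊥ ⊗ (p1⊥ ⊗ p0⊥)) ⊗ p0⊥))
  [⊗]  ⊢ p0, p1, p0, (p0⊥ ⊗ (p1⊥ ⊗ p0⊥))
    [Ax]  ⊢ p0, p0⊥
    [⊗]  ⊢ p1, p0, (p1⊥ ⊗ p0⊥)
      [Ax]  ⊢ p1, p1⊥
      [Ax]  ⊢ p0, p0⊥
  [⊗]  ⊢ p0, p1, p0, p0, ((p0⊥ ⊗ (p1⊥ ⊗ p0⊥)) ⊗ p0⊥)
    [⊗]  ⊢ p0, p1, p0, (p0⊥ ⊗ (p1⊥ ⊗ p0⊥))
      [Ax]  ⊢ p0, p0⊥
      [⊗]  ⊢ p1, p0, (p1⊥ ⊗ p0⊥)
        [Ax]  ⊢ p1, p1⊥
        [Ax]  ⊢ p0, p0⊥
    [Ax]  ⊢ p0, p0⊥

Result: YES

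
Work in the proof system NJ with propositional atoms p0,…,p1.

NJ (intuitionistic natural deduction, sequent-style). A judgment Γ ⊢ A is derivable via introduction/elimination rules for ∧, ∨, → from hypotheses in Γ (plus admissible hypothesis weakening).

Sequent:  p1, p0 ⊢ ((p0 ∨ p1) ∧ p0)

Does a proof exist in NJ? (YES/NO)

Derivation trace:
[∧I] p1, p0 ⊢ ((p0 ∨ p1) ∧ p0)
  [∨I₂] p1 ⊢ (p0 ∨ p1)
    [Ax] p1 ⊢ p1
  [Ax] p0 ⊢ p0

Result: YES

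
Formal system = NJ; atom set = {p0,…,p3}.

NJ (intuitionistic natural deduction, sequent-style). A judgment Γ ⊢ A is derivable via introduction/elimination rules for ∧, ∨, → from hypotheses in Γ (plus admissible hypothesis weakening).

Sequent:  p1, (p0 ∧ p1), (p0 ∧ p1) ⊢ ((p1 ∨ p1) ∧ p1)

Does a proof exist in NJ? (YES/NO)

Derivation trace:
[Wk] p1, (p0 ∧ p1), (p0 ∧ p1) ⊢ ((p1 ∨ p1) ∧ p1)
  [Wk] p1, (p0 ∧ p1) ⊢ ((p1 ∨ p1) ∧ p1)
    [∧I] p1 ⊢ ((p1 ∨ p1) ∧ p1)
      [∨I₂] p1 ⊢ (p1 ∨ p1)
        [Ax] p1 ⊢ p1
      [Ax] p1 ⊢ p1

Result: YES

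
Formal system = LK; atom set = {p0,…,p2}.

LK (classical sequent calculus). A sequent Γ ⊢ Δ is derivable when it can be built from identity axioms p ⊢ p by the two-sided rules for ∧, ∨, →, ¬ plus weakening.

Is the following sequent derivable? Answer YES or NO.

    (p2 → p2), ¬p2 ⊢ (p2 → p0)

Proof tree:
[→R] (p2 → p2), ¬p2 ⊢ (p2 → p0)
  [¬L] p2, (p2 → p2), ¬p2 ⊢ p0
    [→L] p2, (p2 → p2) ⊢ p2, p0
      [Ax] p2 ⊢ p2
      [WR] p2 ⊢ p2, p0
        [Ax] p2 ⊢ p2

Result: YES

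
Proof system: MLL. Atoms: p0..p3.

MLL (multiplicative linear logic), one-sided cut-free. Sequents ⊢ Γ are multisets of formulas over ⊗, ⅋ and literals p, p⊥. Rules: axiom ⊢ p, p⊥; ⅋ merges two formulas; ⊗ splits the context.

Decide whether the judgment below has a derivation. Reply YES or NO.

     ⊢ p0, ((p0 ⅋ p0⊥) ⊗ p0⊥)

Derivation trace:
[⊗]  ⊢ p0, ((p0 ⅋ p0⊥) ⊗ p0⊥)
  [⅋]  ⊢ (p0 ⅋ p0⊥)
    [Ax]  ⊢ p0, p0⊥
  [Ax]  ⊢ p0, p0⊥

Result: YES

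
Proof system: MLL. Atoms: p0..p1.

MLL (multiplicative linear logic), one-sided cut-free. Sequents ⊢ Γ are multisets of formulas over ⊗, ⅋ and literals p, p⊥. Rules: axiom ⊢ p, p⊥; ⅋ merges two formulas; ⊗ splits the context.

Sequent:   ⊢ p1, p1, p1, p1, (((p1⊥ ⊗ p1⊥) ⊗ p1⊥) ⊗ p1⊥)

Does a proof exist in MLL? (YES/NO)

Proof tree:
[⊗]  ⊢ p1, p1, p1, p1, (((p1⊥ ⊗ p1⊥) ⊗ p1⊥) ⊗ p1⊥)
  [⊗]  ⊢ p1, p1, p1, ((p1⊥ ⊗ p1⊥) ⊗ p1⊥)
    [⊗]  ⊢ p1, p1, (p1⊥ ⊗ p1⊥)
      [Ax]  ⊢ p1, p1⊥
      [Ax]  ⊢ p1, p1⊥
    [Ax]  ⊢ p1, p1⊥
  [Ax]  ⊢ p1, p1⊥

Result: YES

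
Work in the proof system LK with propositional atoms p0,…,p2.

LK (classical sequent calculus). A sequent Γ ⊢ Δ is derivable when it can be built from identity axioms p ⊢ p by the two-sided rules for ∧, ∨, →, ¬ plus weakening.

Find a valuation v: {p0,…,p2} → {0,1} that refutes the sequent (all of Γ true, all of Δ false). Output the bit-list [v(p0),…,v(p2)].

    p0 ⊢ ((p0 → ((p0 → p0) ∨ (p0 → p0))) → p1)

Truth-table refutation:
  v=000: Γ:[p0=F] Δ:[((p0 → ((p0 → p0) ∨ (p0 → p0))) → p1)=F] refutes=False
  v=001: Γ:[p0=F] Δ:[((p0 → ((p0 → p0) ∨ (p0 → p0))) → p1)=F] refutes=False
  v=010: Γ:[p0=F] Δ:[((p0 → ((p0 → p0) ∨ (p0 → p0))) → p1)=T] refutes=False
  v=011: Γ:[p0=F] Δ:[((p0 → ((p0 → p0) ∨ (p0 → p0))) → p1)=T] refutes=False
  v=100: Γ:[p0=T] Δ:[((p0 → ((p0 → p0) ∨ (p0 → p0))) → p1)=F] refutes=True  ← countermodel

Result: [1, 0, 0]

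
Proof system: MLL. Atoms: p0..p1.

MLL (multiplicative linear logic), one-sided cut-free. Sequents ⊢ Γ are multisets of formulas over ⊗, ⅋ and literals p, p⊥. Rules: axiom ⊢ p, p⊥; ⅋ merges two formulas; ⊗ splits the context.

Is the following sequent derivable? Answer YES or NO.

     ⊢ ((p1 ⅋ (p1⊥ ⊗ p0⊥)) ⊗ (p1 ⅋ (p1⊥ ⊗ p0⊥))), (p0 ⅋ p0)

Derivation trace:
[⅋]  ⊢ ((p1 ⅋ (p1⊥ ⊗ p0⊥)) ⊗ (p1 ⅋ (p1⊥ ⊗ p0⊥))), (p0 ⅋ p0)
  [⊗]  ⊢ p0, p0, ((p1 ⅋ (p1⊥ ⊗ p0⊥)) ⊗ (p1 ⅋ (p1⊥ ⊗ p0⊥)))
    [⅋]  ⊢ p0, (p1 ⅋ (p1⊥ ⊗ p0⊥))
      [⊗]  ⊢ p1, p0, (p1⊥ ⊗ p0⊥)
        [Ax]  ⊢ p1, p1⊥
        [Ax]  ⊢ p0, p0⊥
    [⅋]  ⊢ p0, (p1 ⅋ (p1⊥ ⊗ p0⊥))
      [⊗]  ⊢ p1, p0, (p1⊥ ⊗ p0⊥)
        [Ax]  ⊢ p1, p1⊥
        [Ax]  ⊢ p0, p0⊥

Result: YES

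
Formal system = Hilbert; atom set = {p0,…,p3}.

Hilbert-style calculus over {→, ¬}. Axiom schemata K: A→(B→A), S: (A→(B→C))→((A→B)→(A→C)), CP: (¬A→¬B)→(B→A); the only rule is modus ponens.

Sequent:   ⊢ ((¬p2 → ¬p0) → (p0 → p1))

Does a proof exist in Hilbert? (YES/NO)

Truth-table refutation:
  v=0000: Γ:[] Δ:[((¬p2 → ¬p0) → (p0 → p1))=T] refutes=False
  v=0001: Γ:[] Δ:[((¬p2 → ¬p0) → (p0 → p1))=T] refutes=False
  v=0010: Γ:[] Δ:[((¬p2 → ¬p0) → (p0 → p1))=T] refutes=False
  v=0011: Γ:[] Δ:[((¬p2 → ¬p0) → (p0 → p1))=T] refutes=False
  v=0100: Γ:[] Δ:[((¬p2 → ¬p0) → (p0 → p1))=T] refutes=False
  v=0101: Γ:[] Δ:[((¬p2 → ¬p0) → (p0 → p1))=T] refutes=False
  v=0110: Γ:[] Δ:[((¬p2 → ¬p0) → (p0 → p1))=T] refutes=False
  v=0111: Γ:[] Δ:[((¬p2 → ¬p0) → (p0 → p1))=T] refutes=False
  v=1000: Γ:[] Δ:[((¬p2 → ¬p0) → (p0 → p1))=T] refutes=False
  v=1001: Γ:[] Δ:[((¬p2 → ¬p0) → (p0 → p1))=T] refutes=False
  v=1010: Γ:[] Δ:[((¬p2 → ¬p0) → (p0 → p1))=F] refutes=True  ← countermodel

Result: NO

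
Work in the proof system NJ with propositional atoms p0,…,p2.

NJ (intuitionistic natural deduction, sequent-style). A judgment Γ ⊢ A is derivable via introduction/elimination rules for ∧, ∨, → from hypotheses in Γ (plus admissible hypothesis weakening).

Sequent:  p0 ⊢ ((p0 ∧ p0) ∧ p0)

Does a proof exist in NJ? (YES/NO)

Derivation (root first):
[∧I] p0 ⊢ ((p0 ∧ p0) ∧ p0)
  [∧I] p0 ⊢ (p0 ∧ p0)
    [Ax] p0 ⊢ p0
    [Ax] p0 ⊢ p0
  [Ax] p0 ⊢ p0

Result: YES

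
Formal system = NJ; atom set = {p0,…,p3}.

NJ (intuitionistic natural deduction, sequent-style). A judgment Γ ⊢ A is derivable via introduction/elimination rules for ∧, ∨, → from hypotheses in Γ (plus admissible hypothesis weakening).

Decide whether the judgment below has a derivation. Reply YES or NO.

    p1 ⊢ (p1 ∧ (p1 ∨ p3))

Derivation trace:
[∧I] p1 ⊢ (p1 ∧ (p1 ∨ p3))
  [Ax] p1 ⊢ p1
  [∨I₁] p1 ⊢ (p1 ∨ p3)
    [Ax] p1 ⊢ p1

Result: YES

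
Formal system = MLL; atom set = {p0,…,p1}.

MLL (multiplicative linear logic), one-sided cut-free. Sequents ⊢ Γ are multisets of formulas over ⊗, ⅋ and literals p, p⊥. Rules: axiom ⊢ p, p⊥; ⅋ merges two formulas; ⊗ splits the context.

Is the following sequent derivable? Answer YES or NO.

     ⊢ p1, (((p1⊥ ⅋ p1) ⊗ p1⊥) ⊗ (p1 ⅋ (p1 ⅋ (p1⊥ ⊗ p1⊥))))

Derivation (root first):
[⊗]  ⊢ p1, (((p1⊥ ⅋ p1) ⊗ p1⊥) ⊗ (p1 ⅋ (p1 ⅋ (p1⊥ ⊗ p1⊥))))
  [⊗]  ⊢ p1, ((p1⊥ ⅋ p1) ⊗ p1⊥)
    [⅋]  ⊢ (p1⊥ ⅋ p1)
      [Ax]  ⊢ p1, p1⊥
    [Ax]  ⊢ p1, p1⊥
  [⅋]  ⊢ (p1 ⅋ (p1 ⅋ (p1⊥ ⊗ p1⊥)))
    [⅋]  ⊢ p1, (p1 ⅋ (p1⊥ ⊗ p1⊥))
      [⊗]  ⊢ p1, p1, (p1⊥ ⊗ p1⊥)
        [Ax]  ⊢ p1, p1⊥
        [Ax]  ⊢ p1, p1⊥

Result: YES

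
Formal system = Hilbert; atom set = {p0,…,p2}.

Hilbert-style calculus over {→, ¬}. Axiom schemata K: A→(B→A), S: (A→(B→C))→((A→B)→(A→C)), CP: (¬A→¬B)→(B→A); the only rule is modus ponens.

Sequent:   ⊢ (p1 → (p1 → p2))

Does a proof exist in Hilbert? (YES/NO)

Truth-table refutation:
  v=000: Γ:[] Δ:[(p1 → (p1 → p2))=T] refutes=False
  v=001: Γ:[] Δ:[(p1 → (p1 → p2))=T] refutes=False
  v=010: Γ:[] Δ:[(p1 → (p1 → p2))=F] refutes=True  ← countermodel

Result: NO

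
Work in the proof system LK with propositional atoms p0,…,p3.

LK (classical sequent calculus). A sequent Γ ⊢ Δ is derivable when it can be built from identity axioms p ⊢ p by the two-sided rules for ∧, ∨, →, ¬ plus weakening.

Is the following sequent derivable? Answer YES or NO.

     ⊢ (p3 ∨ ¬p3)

Proof tree:
[∨R]  ⊢ (p3 ∨ ¬p3)
  [¬R]  ⊢ p3, ¬p3
    [Ax] p3 ⊢ p3

Result: YES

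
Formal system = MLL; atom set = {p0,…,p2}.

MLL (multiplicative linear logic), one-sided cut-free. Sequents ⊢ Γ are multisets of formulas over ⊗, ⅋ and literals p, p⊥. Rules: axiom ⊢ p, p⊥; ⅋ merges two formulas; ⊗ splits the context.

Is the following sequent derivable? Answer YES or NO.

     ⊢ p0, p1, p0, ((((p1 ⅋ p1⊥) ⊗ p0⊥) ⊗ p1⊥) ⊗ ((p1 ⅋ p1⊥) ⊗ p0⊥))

Derivation (root first):
[⊗]  ⊢ p0, p1, p0, ((((p1 ⅋ p1⊥) ⊗ p0⊥) ⊗ p1⊥) ⊗ ((p1 ⅋ p1⊥) ⊗ p0⊥))
  [⊗]  ⊢ p0, p1, (((p1 ⅋ p1⊥) ⊗ p0⊥) ⊗ p1⊥)
    [⊗]  ⊢ p0, ((p1 ⅋ p1⊥) ⊗ p0⊥)
      [⅋]  ⊢ (p1 ⅋ p1⊥)
        [Ax]  ⊢ p1, p1⊥
      [Ax]  ⊢ p0, p0⊥
    [Ax]  ⊢ p1, p1⊥
  [⊗]  ⊢ p0, ((p1 ⅋ p1⊥) ⊗ p0⊥)
    [⅋]  ⊢ (p1 ⅋ p1⊥)
      [Ax]  ⊢ p1, p1⊥
    [Ax]  ⊢ p0, p0⊥

Result: YES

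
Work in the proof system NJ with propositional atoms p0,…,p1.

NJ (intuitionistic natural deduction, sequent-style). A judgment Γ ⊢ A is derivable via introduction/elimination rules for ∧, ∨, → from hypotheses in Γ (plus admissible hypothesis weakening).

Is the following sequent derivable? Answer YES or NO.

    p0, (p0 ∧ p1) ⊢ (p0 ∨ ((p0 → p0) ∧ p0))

Derivation trace:
[∨I₂] p0, (p0 ∧ p1) ⊢ (p0 ∨ ((p0 → p0) ∧ p0))
  [Wk] p0, (p0 ∧ p1) ⊢ ((p0 → p0) ∧ p0)
    [∧I] p0 ⊢ ((p0 → p0) ∧ p0)
      [→I]  ⊢ (p0 → p0)
        [Ax] p0 ⊢ p0
      [Ax] p0 ⊢ p0

Result: YES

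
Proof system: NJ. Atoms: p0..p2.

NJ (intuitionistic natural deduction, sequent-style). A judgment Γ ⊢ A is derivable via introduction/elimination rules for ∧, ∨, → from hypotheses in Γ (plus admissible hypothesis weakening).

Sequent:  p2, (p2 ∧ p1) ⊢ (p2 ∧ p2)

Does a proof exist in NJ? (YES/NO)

Derivation trace:
[∧I] p2, (p2 ∧ p1) ⊢ (p2 ∧ p2)
  [Wk] p2, (p2 ∧ p1), p2 ⊢ p2
    [Wk] p2, (p2 ∧ p1) ⊢ p2
      [Ax] p2 ⊢ p2
  [Wk] p2, (p2 ∧ p1) ⊢ p2
    [Ax] p2 ⊢ p2

Result: YES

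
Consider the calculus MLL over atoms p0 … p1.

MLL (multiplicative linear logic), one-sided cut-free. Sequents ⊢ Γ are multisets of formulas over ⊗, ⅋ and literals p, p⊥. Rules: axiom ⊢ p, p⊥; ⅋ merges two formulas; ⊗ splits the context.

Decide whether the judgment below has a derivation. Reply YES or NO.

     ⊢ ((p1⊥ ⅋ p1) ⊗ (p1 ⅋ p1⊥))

Proof tree:
[⊗]  ⊢ ((p1⊥ ⅋ p1) ⊗ (p1 ⅋ p1⊥))
  [⅋]  ⊢ (p1⊥ ⅋ p1)
    [Ax]  ⊢ p1, p1⊥
  [⅋]  ⊢ (p1 ⅋ p1⊥)
    [Ax]  ⊢ p1, p1⊥

Result: YES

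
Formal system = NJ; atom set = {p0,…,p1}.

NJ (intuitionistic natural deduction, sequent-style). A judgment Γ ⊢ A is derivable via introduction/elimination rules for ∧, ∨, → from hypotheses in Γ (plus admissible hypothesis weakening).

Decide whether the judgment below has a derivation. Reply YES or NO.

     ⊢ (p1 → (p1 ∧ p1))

Proof tree:
[→I]  ⊢ (p1 → (p1 ∧ p1))
  [∧I] p1 ⊢ (p1 ∧ p1)
    [Ax] p1 ⊢ p1
    [Ax] p1 ⊢ p1

Result: YES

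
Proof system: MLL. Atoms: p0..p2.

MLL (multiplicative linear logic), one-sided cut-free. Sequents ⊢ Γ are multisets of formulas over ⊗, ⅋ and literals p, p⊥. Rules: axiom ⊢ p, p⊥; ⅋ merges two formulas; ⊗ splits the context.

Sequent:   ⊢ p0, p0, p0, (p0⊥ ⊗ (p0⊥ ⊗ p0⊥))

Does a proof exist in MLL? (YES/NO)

Proof tree:
[⊗]  ⊢ p0, p0, p0, (p0⊥ ⊗ (p0⊥ ⊗ p0⊥))
  [Ax]  ⊢ p0, p0⊥
  [⊗]  ⊢ p0, p0, (p0⊥ ⊗ p0⊥)
    [Ax]  ⊢ p0, p0⊥
    [Ax]  ⊢ p0, p0⊥

Result: YES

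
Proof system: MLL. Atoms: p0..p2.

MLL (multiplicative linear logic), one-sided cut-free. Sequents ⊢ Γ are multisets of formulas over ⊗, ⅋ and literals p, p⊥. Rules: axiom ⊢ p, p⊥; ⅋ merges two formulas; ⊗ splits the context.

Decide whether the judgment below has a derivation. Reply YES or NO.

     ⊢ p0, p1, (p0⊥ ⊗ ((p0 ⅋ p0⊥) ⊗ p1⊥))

Proof tree:
[⊗]  ⊢ p0, p1, (p0⊥ ⊗ ((p0 ⅋ p0⊥) ⊗ p1⊥))
  [Ax]  ⊢ p0, p0⊥
  [⊗]  ⊢ p1, ((p0 ⅋ p0⊥) ⊗ p1⊥)
    [⅋]  ⊢ (p0 ⅋ p0⊥)
      [Ax]  ⊢ p0, p0⊥
    [Ax]  ⊢ p1, p1⊥

Result: YES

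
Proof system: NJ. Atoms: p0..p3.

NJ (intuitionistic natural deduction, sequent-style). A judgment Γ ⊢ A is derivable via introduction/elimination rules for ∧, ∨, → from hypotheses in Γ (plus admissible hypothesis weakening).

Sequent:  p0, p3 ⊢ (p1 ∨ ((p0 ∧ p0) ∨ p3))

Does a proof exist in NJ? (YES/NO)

Proof tree:
[∨I₂] p0, p3 ⊢ (p1 ∨ ((p0 ∧ p0) ∨ p3))
  [∨I₁] p0, p3 ⊢ ((p0 ∧ p0) ∨ p3)
    [Wk] p0, p3 ⊢ (p0 ∧ p0)
      [∧I] p0 ⊢ (p0 ∧ p0)
        [Ax] p0 ⊢ p0
        [Ax] p0 ⊢ p0

Result: YES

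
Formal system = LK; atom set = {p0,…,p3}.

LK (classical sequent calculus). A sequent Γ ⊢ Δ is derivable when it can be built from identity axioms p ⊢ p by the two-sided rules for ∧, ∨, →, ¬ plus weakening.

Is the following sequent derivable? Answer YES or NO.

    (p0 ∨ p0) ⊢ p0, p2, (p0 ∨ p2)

Derivation trace:
[∨L] (p0 ∨ p0) ⊢ p0, p2, (p0 ∨ p2)
  [∨R] p0 ⊢ (p0 ∨ p2)
    [WR] p0 ⊢ p0, p2
      [Ax] p0 ⊢ p0
  [WR] p0 ⊢ p0, p2
    [Ax] p0 ⊢ p0

Result: YES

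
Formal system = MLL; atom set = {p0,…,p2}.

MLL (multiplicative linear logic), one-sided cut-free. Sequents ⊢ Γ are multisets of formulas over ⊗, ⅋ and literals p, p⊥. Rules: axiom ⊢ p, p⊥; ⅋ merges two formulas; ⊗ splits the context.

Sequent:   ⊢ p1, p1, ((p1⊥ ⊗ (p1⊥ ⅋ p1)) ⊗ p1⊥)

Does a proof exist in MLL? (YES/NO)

Derivation (root first):
[⊗]  ⊢ p1, p1, ((p1⊥ ⊗ (p1⊥ ⅋ p1)) ⊗ p1⊥)
  [⊗]  ⊢ p1, (p1⊥ ⊗ (p1⊥ ⅋ p1))
    [Ax]  ⊢ p1, p1⊥
    [⅋]  ⊢ (p1⊥ ⅋ p1)
      [Ax]  ⊢ p1, p1⊥
  [Ax]  ⊢ p1, p1⊥

Result: YES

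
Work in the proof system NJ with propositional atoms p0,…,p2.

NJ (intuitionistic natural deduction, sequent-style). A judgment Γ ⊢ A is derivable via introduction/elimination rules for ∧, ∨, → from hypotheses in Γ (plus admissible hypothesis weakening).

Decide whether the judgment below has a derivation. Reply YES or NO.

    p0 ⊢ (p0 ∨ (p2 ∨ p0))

Derivation trace:
[∨I₂] p0 ⊢ (p0 ∨ (p2 ∨ p0))
  [∨I₂] p0 ⊢ (p2 ∨ p0)
    [Ax] p0 ⊢ p0

Result: YES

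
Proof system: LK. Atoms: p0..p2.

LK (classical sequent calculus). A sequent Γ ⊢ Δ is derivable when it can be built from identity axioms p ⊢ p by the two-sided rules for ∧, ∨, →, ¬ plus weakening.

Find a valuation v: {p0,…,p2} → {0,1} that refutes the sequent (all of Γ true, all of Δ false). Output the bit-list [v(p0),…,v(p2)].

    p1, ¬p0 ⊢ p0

Truth-table refutation:
  v=000: Γ:[p1=F, ¬p0=T] Δ:[p0=F] refutes=False
  v=001: Γ:[p1=F, ¬p0=T] Δ:[p0=F] refutes=False
  v=010: Γ:[p1=T, ¬p0=T] Δ:[p0=F] refutes=True  ← countermodel

Result: [0, 1, 0]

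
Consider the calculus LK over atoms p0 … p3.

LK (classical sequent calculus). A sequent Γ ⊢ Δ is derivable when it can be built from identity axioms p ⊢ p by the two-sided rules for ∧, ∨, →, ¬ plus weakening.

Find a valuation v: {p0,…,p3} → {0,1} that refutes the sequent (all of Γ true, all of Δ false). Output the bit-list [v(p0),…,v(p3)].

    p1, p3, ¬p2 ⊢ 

Truth-table refutation:
  v=0000: Γ:[p1=F, p3=F, ¬p2=T] Δ:[] refutes=False
  v=0001: Γ:[p1=F, p3=T, ¬p2=T] Δ:[] refutes=False
  v=0010: Γ:[p1=F, p3=F, ¬p2=F] Δ:[] refutes=False
  v=0011: Γ:[p1=F, p3=T, ¬p2=F] Δ:[] refutes=False
  v=0100: Γ:[p1=T, p3=F, ¬p2=T] Δ:[] refutes=False
  v=0101: Γ:[p1=T, p3=T, ¬p2=T] Δ:[] refutes=True  ← countermodel

Result: [0, 1, 0, 1]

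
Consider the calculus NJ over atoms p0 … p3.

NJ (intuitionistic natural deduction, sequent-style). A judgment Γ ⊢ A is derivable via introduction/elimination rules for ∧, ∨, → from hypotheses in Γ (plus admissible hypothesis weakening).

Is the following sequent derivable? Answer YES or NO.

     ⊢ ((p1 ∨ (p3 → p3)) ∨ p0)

Derivation (root first):
[∨I₁]  ⊢ ((p1 ∨ (p3 → p3)) ∨ p0)
  [∨I₂]  ⊢ (p1 ∨ (p3 → p3))
    [→I]  ⊢ (p3 → p3)
      [Ax] p3 ⊢ p3

Result: YES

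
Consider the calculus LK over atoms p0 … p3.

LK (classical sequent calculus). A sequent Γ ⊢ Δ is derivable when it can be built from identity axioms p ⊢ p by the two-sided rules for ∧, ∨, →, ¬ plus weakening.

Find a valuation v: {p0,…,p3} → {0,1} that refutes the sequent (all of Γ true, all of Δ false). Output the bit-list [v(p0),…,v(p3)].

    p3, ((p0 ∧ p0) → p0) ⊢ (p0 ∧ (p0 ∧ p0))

Search for a countermodel by truth-table:
  v=0000: Γ:[p3=F, ((p0 ∧ p0) → p0)=T] Δ:[(p0 ∧ (p0 ∧ p0))=F] refutes=False
  v=0001: Γ:[p3=T, ((p0 ∧ p0) → p0)=T] Δ:[(p0 ∧ (p0 ∧ p0))=F] refutes=True  ← countermodel

Result: [0, 0, 0, 1]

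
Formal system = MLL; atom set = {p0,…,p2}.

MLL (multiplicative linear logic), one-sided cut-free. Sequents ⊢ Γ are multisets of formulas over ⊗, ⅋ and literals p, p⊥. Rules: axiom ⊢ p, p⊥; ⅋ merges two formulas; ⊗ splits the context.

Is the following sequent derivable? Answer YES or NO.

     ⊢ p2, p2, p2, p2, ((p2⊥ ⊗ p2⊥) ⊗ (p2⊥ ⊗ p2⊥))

Derivation trace:
[⊗]  ⊢ p2, p2, p2, p2, ((p2⊥ ⊗ p2⊥) ⊗ (p2⊥ ⊗ p2⊥))
  [⊗]  ⊢ p2, p2, (p2⊥ ⊗ p2⊥)
    [Ax]  ⊢ p2, p2⊥
    [Ax]  ⊢ p2, p2⊥
  [⊗]  ⊢ p2, p2, (p2⊥ ⊗ p2⊥)
    [Ax]  ⊢ p2, p2⊥
    [Ax]  ⊢ p2, p2⊥

Result: YES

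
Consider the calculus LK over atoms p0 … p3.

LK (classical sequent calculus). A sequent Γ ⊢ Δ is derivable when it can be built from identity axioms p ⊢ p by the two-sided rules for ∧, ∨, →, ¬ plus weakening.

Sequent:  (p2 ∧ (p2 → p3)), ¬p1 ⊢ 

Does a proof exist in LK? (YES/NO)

Search for a countermodel by truth-table:
  v=0000: Γ:[(p2 ∧ (p2 → p3))=F, ¬p1=T] Δ:[] refutes=False
  v=0001: Γ:[(p2 ∧ (p2 → p3))=F, ¬p1=T] Δ:[] refutes=False
  v=0010: Γ:[(p2 ∧ (p2 → p3))=F, ¬p1=T] Δ:[] refutes=False
  v=0011: Γ:[(p2 ∧ (p2 → p3))=T, ¬p1=T] Δ:[] refutes=True  ← countermodel

Result: NO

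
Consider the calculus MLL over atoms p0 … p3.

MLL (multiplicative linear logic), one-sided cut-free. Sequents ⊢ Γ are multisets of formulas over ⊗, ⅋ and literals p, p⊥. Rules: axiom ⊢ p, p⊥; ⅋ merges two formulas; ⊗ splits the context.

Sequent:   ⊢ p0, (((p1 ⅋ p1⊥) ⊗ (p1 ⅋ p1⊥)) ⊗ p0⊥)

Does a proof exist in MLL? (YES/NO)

Proof tree:
[⊗]  ⊢ p0, (((p1 ⅋ p1⊥) ⊗ (p1 ⅋ p1⊥)) ⊗ p0⊥)
  [⊗]  ⊢ ((p1 ⅋ p1⊥) ⊗ (p1 ⅋ p1⊥))
    [⅋]  ⊢ (p1 ⅋ p1⊥)
      [Ax]  ⊢ p1, p1⊥
    [⅋]  ⊢ (p1 ⅋ p1⊥)
      [Ax]  ⊢ p1, p1⊥
  [Ax]  ⊢ p0, p0⊥

Result: YES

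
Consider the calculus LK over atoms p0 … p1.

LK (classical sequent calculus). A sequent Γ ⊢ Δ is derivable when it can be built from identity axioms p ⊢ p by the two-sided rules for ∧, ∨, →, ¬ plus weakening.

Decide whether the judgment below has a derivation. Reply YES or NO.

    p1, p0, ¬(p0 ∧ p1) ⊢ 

Derivation trace:
[¬L] p1, p0, ¬(p0 ∧ p1) ⊢ 
  [∧R] p1, p0 ⊢ (p0 ∧ p1)
    [Ax] p0 ⊢ p0
    [Ax] p1 ⊢ p1

Result: YES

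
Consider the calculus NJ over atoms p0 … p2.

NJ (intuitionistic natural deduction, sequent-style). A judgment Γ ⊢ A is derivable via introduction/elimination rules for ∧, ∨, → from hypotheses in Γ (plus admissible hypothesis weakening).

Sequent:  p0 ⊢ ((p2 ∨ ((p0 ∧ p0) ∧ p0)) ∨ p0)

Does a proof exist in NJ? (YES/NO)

Proof tree:
[∨I₁] p0 ⊢ ((p2 ∨ ((p0 ∧ p0) ∧ p0)) ∨ p0)
  [∨I₂] p0 ⊢ (p2 ∨ ((p0 ∧ p0) ∧ p0))
    [∧I] p0 ⊢ ((p0 ∧ p0) ∧ p0)
      [∧I] p0 ⊢ (p0 ∧ p0)
        [Ax] p0 ⊢ p0
        [Ax] p0 ⊢ p0
      [Ax] p0 ⊢ p0

Result: YES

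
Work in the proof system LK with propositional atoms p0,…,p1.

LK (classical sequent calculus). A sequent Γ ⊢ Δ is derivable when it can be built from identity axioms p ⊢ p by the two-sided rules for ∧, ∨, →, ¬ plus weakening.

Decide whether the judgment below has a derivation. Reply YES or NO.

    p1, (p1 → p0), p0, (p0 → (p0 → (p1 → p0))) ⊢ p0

Derivation trace:
[→L] p1, (p1 → p0), p0, (p0 → (p0 → (p1 → p0))) ⊢ p0
  [Ax] p0 ⊢ p0
  [→L] p1, (p1 → p0), (p0 → (p1 → p0)) ⊢ p0
    [→L] p1, (p1 → p0) ⊢ p0
      [Ax] p1 ⊢ p1
      [Ax] p0 ⊢ p0
    [→L] p1, (p1 → p0) ⊢ p0
      [Ax] p1 ⊢ p1
      [Ax] p0 ⊢ p0

Result: YES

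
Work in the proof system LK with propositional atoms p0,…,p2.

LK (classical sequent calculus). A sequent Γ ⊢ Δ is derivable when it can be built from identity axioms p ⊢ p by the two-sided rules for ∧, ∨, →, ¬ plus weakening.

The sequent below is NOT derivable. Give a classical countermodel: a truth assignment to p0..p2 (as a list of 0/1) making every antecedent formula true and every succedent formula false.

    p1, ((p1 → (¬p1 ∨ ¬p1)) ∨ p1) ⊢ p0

Search for a countermodel by truth-table:
  v=000: Γ:[p1=F, ((p1 → (¬p1 ∨ ¬p1)) ∨ p1)=T] Δ:[p0=F] refutes=False
  v=001: Γ:[p1=F, ((p1 → (¬p1 ∨ ¬p1)) ∨ p1)=T] Δ:[p0=F] refutes=False
  v=010: Γ:[p1=T, ((p1 → (¬p1 ∨ ¬p1)) ∨ p1)=T] Δ:[p0=F] refutes=True  ← countermodel

Result: [0, 1, 0]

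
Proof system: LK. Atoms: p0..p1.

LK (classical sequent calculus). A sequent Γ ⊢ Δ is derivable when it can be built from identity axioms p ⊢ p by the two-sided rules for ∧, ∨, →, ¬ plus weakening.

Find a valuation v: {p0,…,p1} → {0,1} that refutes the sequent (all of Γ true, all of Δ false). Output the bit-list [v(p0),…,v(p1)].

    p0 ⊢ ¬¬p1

Enumerate valuations to refute Γ ⊢ Δ:
  v=00: Γ:[p0=F] Δ:[¬¬p1=F] refutes=False
  v=01: Γ:[p0=F] Δ:[¬¬p1=T] refutes=False
  v=10: Γ:[p0=T] Δ:[¬¬p1=F] refutes=True  ← countermodel

Result: [1, 0]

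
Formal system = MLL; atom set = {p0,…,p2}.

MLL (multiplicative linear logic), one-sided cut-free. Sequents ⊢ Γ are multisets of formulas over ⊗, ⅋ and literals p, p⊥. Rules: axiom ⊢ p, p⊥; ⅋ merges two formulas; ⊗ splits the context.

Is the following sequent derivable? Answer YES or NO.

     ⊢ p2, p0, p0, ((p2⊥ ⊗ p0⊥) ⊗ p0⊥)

Proof tree:
[⊗]  ⊢ p2, p0, p0, ((p2⊥ ⊗ p0⊥) ⊗ p0⊥)
  [⊗]  ⊢ p2, p0, (p2⊥ ⊗ p0⊥)
    [Ax]  ⊢ p2, p2⊥
    [Ax]  ⊢ p0, p0⊥
  [Ax]  ⊢ p0, p0⊥

Result: YES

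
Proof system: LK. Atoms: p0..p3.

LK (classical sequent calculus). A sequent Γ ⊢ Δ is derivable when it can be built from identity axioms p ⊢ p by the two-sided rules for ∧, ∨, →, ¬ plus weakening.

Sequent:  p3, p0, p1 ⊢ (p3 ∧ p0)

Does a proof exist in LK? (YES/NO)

Derivation trace:
[WL] p3, p0, p1 ⊢ (p3 ∧ p0)
  [∧R] p3, p0 ⊢ (p3 ∧ p0)
    [Ax] p3 ⊢ p3
    [Ax] p0 ⊢ p0

Result: YES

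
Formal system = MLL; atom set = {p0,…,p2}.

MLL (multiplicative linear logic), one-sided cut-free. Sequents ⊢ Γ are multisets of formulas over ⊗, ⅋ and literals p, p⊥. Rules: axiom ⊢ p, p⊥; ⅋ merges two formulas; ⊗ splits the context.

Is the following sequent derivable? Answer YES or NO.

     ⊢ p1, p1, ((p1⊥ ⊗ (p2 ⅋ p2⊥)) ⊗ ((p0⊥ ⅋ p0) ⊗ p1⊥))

Derivation trace:
[⊗]  ⊢ p1, p1, ((p1⊥ ⊗ (p2 ⅋ p2⊥)) ⊗ ((p0⊥ ⅋ p0) ⊗ p1⊥))
  [⊗]  ⊢ p1, (p1⊥ ⊗ (p2 ⅋ p2⊥))
    [Ax]  ⊢ p1, p1⊥
    [⅋]  ⊢ (p2 ⅋ p2⊥)
      [Ax]  ⊢ p2, p2⊥
  [⊗]  ⊢ p1, ((p0⊥ ⅋ p0) ⊗ p1⊥)
    [⅋]  ⊢ (p0⊥ ⅋ p0)
      [Ax]  ⊢ p0, p0⊥
    [Ax]  ⊢ p1, p1⊥

Result: YES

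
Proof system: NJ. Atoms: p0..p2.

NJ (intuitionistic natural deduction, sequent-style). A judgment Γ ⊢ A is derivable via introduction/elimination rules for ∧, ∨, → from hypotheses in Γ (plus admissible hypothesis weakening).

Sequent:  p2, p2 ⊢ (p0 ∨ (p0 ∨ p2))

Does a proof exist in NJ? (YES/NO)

Derivation (root first):
[∨I₂] p2, p2 ⊢ (p0 ∨ (p0 ∨ p2))
  [Wk] p2, p2 ⊢ (p0 ∨ p2)
    [∨I₂] p2 ⊢ (p0 ∨ p2)
      [Ax] p2 ⊢ p2

Result: YES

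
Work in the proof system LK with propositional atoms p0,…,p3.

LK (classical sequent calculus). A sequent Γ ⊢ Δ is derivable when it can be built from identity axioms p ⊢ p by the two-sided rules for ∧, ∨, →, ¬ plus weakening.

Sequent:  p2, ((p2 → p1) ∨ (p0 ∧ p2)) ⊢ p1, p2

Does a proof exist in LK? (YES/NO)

Derivation (root first):
[∨L] p2, ((p2 → p1) ∨ (p0 ∧ p2)) ⊢ p1, p2
  [→L] p2, (p2 → p1) ⊢ p1
    [Ax] p2 ⊢ p2
    [Ax] p1 ⊢ p1
  [∧L] (p0 ∧ p2) ⊢ p2
    [WL] p2, p0 ⊢ p2
      [Ax] p2 ⊢ p2

Result: YES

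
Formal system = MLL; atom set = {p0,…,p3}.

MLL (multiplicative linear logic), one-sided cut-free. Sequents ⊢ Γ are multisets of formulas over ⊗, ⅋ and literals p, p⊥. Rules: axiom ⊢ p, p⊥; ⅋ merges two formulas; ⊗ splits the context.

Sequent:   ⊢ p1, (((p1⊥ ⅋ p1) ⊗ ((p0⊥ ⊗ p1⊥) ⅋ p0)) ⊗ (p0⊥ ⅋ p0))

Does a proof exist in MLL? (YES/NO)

Derivation (root first):
[⊗]  ⊢ p1, (((p1⊥ ⅋ p1) ⊗ ((p0⊥ ⊗ p1⊥) ⅋ p0)) ⊗ (p0⊥ ⅋ p0))
  [⊗]  ⊢ p1, ((p1⊥ ⅋ p1) ⊗ ((p0⊥ ⊗ p1⊥) ⅋ p0))
    [⅋]  ⊢ (p1⊥ ⅋ p1)
      [Ax]  ⊢ p1, p1⊥
    [⅋]  ⊢ p1, ((p0⊥ ⊗ p1⊥) ⅋ p0)
      [⊗]  ⊢ p0, p1, (p0⊥ ⊗ p1⊥)
        [Ax]  ⊢ p0, p0⊥
        [Ax]  ⊢ p1, p1⊥
  [⅋]  ⊢ (p0⊥ ⅋ p0)
    [Ax]  ⊢ p0, p0⊥

Result: YES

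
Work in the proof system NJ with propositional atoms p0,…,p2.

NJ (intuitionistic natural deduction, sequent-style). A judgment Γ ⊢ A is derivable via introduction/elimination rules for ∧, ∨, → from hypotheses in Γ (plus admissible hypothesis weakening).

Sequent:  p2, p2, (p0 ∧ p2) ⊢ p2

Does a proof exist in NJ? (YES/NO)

Derivation (root first):
[Wk] p2, p2, (p0 ∧ p2) ⊢ p2
  [Wk] p2, p2 ⊢ p2
    [Ax] p2 ⊢ p2

Result: YES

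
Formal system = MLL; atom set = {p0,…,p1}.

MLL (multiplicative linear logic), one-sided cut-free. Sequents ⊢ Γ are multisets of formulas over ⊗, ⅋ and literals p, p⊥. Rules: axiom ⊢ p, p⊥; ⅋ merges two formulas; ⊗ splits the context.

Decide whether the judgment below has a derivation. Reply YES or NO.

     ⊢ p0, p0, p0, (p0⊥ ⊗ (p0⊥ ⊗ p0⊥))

Derivation trace:
[⊗]  ⊢ p0, p0, p0, (p0⊥ ⊗ (p0⊥ ⊗ p0⊥))
  [Ax]  ⊢ p0, p0⊥
  [⊗]  ⊢ p0, p0, (p0⊥ ⊗ p0⊥)
    [Ax]  ⊢ p0, p0⊥
    [Ax]  ⊢ p0, p0⊥

Result: YES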